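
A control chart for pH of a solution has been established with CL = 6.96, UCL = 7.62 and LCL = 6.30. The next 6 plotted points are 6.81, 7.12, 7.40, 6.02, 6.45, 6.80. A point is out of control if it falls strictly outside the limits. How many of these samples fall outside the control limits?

Compare each point to [6.30, 7.62]: sample 4 = 6.02 < LCL.

1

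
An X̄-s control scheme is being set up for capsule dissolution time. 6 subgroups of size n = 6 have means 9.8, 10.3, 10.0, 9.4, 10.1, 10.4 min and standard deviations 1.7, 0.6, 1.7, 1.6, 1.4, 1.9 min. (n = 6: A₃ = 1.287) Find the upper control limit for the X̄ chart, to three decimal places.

X̄̄ = (9.8 + 10.3 + 10.0 + 9.4 + 10.1 + 10.4) / 6 = 10.0000
s̄ = (1.7 + 0.6 + 1.7 + 1.6 + 1.4 + 1.9) / 6 = 1.4833
UCL = X̄̄ + A₃·s̄ = 10.0000 + 1.287 × 1.4833 = 11.9091

11.909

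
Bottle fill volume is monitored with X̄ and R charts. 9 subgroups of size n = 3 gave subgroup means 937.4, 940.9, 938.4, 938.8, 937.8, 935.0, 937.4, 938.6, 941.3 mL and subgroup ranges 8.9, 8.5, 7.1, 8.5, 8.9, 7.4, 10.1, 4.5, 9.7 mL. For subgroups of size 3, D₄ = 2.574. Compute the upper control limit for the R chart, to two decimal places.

21.05

R̄ = (8.9 + 8.5 + 7.1 + 8.5 + 8.9 + 7.4 + 10.1 + 4.5 + 9.7) / 9 = 73.6000 / 9 = 8.1778
UCL_R = D₄·R̄ = 2.574 × 8.1778 = 21.0496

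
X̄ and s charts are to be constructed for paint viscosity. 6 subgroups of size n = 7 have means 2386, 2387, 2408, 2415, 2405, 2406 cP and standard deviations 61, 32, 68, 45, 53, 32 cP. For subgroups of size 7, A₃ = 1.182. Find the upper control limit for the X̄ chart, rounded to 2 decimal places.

2458.49

X̄̄ = (2386 + 2387 + 2408 + 2415 + 2405 + 2406) / 6 = 2401.1667
s̄ = (61 + 32 + 68 + 45 + 53 + 32) / 6 = 48.5000
UCL = X̄̄ + A₃·s̄ = 2401.1667 + 1.182 × 48.5000 = 2458.4937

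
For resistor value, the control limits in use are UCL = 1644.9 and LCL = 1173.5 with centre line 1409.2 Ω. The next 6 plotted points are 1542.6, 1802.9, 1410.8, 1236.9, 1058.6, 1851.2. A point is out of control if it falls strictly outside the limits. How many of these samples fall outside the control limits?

3

Compare each point to [1173.5, 1644.9]: sample 2 = 1802.9 > UCL; sample 5 = 1058.6 < LCL; sample 6 = 1851.2 > UCL.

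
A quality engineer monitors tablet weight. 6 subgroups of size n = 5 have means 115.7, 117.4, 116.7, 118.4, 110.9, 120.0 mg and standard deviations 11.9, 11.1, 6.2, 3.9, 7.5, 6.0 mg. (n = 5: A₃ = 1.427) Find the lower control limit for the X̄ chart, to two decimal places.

105.43

X̄̄ = (115.7 + 117.4 + 116.7 + 118.4 + 110.9 + 120.0) / 6 = 116.5167
s̄ = (11.9 + 11.1 + 6.2 + 3.9 + 7.5 + 6.0) / 6 = 7.7667
LCL = X̄̄ − A₃·s̄ = 116.5167 − 1.427 × 7.7667 = 105.4336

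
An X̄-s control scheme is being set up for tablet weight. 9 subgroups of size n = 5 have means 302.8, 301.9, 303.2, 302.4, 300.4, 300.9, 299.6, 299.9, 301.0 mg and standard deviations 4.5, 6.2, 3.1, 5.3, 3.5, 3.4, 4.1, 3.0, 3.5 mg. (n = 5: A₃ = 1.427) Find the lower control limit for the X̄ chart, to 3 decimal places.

X̄̄ = (302.8 + 301.9 + 303.2 + 302.4 + 300.4 + 300.9 + 299.6 + 299.9 + 301.0) / 9 = 301.3444
s̄ = (4.5 + 6.2 + 3.1 + 5.3 + 3.5 + 3.4 + 4.1 + 3.0 + 3.5) / 9 = 4.0667
LCL = X̄̄ − A₃·s̄ = 301.3444 − 1.427 × 4.0667 = 295.5413

295.541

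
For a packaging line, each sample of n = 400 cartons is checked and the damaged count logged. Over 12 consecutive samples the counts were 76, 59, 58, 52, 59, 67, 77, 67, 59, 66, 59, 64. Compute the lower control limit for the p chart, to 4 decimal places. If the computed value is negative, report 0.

p̄ = Σdᵢ / (k·n) = 763 / (12 × 400) = 0.15896
LCL = p̄ − 3·√(p̄(1−p̄)/n) = 0.15896 − 3 × 0.01828 = 0.10411

0.1041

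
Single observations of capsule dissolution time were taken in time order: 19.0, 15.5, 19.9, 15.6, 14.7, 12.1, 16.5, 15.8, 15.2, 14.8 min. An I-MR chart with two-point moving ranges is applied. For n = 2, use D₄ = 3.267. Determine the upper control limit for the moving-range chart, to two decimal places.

7.91

Moving ranges: 3.5, 4.4, 4.3, 0.9, 2.6, 4.4, 0.7, 0.6, 0.4; M̄R̄ = 21.8000 / 9 = 2.4222
UCL_MR = D₄·M̄R̄ = 3.267 × 2.4222 = 7.9134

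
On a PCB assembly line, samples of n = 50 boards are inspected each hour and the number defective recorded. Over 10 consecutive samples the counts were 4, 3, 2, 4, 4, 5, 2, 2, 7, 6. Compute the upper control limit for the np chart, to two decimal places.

9.59

p̄ = Σdᵢ / (k·n) = 39 / (10 × 50) = 0.07800
UCL = np̄ + 3·√(np̄(1−p̄)) = 3.9000 + 3 × √(3.9000×0.92200) = 3.9000 + 3 × 1.8963 = 9.5888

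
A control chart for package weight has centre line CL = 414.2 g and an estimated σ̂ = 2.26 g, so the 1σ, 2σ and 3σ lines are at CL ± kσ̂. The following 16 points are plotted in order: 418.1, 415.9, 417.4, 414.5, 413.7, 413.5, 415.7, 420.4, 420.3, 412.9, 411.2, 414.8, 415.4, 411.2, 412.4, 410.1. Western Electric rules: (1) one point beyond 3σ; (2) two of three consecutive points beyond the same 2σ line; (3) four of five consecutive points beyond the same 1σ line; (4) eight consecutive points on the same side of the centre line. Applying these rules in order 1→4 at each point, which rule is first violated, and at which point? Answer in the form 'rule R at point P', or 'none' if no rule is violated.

rule 2 at point 9

Zone of each point (C = within 1σ̂, B = 1σ̂–2σ̂, A = 2σ̂–3σ̂, * = beyond 3σ̂; sign = side of CL): 1:+B, 2:+C, 3:+B, 4:+C, 5:-C, 6:-C, 7:+C, 8:+A, 9:+A, 10:-C, 11:-B, 12:+C, 13:+C, 14:-B, 15:-C, 16:-B
Rule 2 (two of three consecutive points beyond the same 2σ limit) is satisfied at point 9.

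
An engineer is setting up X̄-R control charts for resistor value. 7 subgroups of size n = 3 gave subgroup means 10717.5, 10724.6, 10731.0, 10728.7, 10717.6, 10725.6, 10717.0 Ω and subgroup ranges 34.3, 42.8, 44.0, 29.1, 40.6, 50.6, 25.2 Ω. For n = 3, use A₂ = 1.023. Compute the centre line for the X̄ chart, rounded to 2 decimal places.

X̄̄ = (10717.5 + 10724.6 + 10731.0 + 10728.7 + 10717.6 + 10725.6 + 10717.0) / 7 = 75062.0000 / 7 = 10723.1429
CL = X̄̄ = 10723.1429

10723.14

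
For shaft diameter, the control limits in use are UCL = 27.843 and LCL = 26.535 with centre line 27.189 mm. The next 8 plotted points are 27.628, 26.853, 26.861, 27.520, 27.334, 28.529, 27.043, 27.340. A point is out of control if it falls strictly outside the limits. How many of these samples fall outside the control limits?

1

Compare each point to [26.535, 27.843]: sample 6 = 28.529 > UCL.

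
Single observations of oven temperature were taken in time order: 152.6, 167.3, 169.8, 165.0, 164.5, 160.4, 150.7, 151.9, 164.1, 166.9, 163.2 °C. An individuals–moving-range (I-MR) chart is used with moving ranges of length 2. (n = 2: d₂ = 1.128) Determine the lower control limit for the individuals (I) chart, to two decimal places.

X̄ = (152.6 + 167.3 + 169.8 + 165.0 + 164.5 + 160.4 + 150.7 + 151.9 + 164.1 + 166.9 + 163.2) / 11 = 161.4909
Moving ranges: 14.7, 2.5, 4.8, 0.5, 4.1, 9.7, 1.2, 12.2, 2.8, 3.7; M̄R̄ = 56.2000 / 10 = 5.6200
LCL = X̄ − 3·M̄R̄/d₂ = 161.4909 − 3 × 5.6200 / 1.128 = 146.5441

146.54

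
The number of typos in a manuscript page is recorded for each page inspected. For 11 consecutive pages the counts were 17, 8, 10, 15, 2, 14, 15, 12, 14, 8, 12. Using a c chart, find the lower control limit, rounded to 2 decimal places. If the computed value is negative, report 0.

1.35

c̄ = (17 + 8 + 10 + 15 + 2 + 14 + 15 + 12 + 14 + 8 + 12) / 11 = 127 / 11 = 11.5455
LCL = c̄ − 3√c̄ = 11.5455 − 3 × 3.3979 = 1.3519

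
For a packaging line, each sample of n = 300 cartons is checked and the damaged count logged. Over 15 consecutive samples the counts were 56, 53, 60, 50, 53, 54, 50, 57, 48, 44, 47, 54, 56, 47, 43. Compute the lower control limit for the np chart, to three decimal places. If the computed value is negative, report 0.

31.877

p̄ = Σdᵢ / (k·n) = 772 / (15 × 300) = 0.17156
LCL = np̄ − 3·√(np̄(1−p̄)) = 51.4667 − 3 × 6.5297 = 31.8775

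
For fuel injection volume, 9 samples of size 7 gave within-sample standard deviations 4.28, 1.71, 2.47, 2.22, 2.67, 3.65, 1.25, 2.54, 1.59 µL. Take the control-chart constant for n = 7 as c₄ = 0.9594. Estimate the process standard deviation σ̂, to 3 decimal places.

2.592

s̄ = (4.28 + 1.71 + 2.47 + 2.22 + 2.67 + 3.65 + 1.25 + 2.54 + 1.59) / 9 = 2.4867
σ̂ = s̄ / c₄ = 2.4867 / 0.9594 = 2.5919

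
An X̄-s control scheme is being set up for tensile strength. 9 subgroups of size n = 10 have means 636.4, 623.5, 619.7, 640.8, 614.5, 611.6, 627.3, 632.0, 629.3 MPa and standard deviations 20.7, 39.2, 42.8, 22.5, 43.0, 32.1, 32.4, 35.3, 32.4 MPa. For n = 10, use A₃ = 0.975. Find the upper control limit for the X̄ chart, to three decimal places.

658.666

X̄̄ = (636.4 + 623.5 + 619.7 + 640.8 + 614.5 + 611.6 + 627.3 + 632.0 + 629.3) / 9 = 626.1222
s̄ = (20.7 + 39.2 + 42.8 + 22.5 + 43.0 + 32.1 + 32.4 + 35.3 + 32.4) / 9 = 33.3778
UCL = X̄̄ + A₃·s̄ = 626.1222 + 0.975 × 33.3778 = 658.6656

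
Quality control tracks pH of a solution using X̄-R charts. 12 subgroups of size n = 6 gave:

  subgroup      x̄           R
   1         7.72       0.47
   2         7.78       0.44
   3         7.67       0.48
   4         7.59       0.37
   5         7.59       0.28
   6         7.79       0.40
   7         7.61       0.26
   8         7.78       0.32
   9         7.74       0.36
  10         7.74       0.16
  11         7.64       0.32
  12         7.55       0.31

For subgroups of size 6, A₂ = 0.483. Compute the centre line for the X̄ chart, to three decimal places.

7.683

X̄̄ = (7.72 + 7.78 + 7.67 + 7.59 + 7.59 + 7.79 + 7.61 + 7.78 + 7.74 + 7.74 + 7.64 + 7.55) / 12 = 92.2000 / 12 = 7.6833
CL = X̄̄ = 7.6833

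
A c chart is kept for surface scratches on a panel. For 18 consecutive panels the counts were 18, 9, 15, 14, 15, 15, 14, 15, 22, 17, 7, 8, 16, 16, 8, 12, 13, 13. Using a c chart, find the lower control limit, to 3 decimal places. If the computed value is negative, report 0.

2.609

c̄ = (18 + 9 + 15 + 14 + 15 + 15 + 14 + 15 + 22 + 17 + 7 + 8 + 16 + 16 + 8 + 12 + 13 + 13) / 18 = 247 / 18 = 13.7222
LCL = c̄ − 3√c̄ = 13.7222 − 3 × 3.7044 = 2.6092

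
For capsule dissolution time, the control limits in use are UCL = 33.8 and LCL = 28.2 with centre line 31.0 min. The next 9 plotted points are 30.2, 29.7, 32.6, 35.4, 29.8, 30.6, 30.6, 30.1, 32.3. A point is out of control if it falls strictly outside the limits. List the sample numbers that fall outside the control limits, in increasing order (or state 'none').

Compare each point to [28.2, 33.8]: sample 4 = 35.4 > UCL.

4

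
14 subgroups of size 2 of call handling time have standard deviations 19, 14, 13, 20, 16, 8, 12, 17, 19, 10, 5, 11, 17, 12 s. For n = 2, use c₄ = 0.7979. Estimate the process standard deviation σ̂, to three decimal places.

17.277

s̄ = (19 + 14 + 13 + 20 + 16 + 8 + 12 + 17 + 19 + 10 + 5 + 11 + 17 + 12) / 14 = 13.7857
σ̂ = s̄ / c₄ = 13.7857 / 0.7979 = 17.2775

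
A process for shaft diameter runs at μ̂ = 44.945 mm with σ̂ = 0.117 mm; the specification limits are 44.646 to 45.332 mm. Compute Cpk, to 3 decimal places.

0.852

Cpu = (USL − μ̂) / (3σ̂) = (45.332 − 44.945) / (3 × 0.117) = 1.1026; Cpl = (μ̂ − LSL) / (3σ̂) = (44.945 − 44.646) / (3 × 0.117) = 0.8519; Cpk = min(Cpu, Cpl) = 0.8519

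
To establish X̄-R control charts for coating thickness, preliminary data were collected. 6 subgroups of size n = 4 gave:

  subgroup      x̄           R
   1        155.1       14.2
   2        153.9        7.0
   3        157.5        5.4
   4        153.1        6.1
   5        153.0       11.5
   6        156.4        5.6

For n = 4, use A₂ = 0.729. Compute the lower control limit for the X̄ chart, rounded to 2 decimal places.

X̄̄ = (155.1 + 153.9 + 157.5 + 153.1 + 153.0 + 156.4) / 6 = 929.0000 / 6 = 154.8333
R̄ = (14.2 + 7.0 + 5.4 + 6.1 + 11.5 + 5.6) / 6 = 49.8000 / 6 = 8.3000
LCL = X̄̄ − A₂·R̄ = 154.8333 − 0.729 × 8.3000 = 148.7826

148.78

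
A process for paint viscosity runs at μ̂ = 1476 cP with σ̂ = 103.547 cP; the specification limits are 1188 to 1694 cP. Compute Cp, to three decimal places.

0.814

Cp = (USL − LSL) / (6σ̂) = (1694 − 1188) / (6 × 103.547) = 506.0000 / 621.2820 = 0.8144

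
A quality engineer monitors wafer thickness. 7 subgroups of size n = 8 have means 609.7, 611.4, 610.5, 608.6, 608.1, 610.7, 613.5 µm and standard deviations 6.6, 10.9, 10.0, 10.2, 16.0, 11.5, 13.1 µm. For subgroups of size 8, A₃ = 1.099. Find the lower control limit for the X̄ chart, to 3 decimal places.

X̄̄ = (609.7 + 611.4 + 610.5 + 608.6 + 608.1 + 610.7 + 613.5) / 7 = 610.3571
s̄ = (6.6 + 10.9 + 10.0 + 10.2 + 16.0 + 11.5 + 13.1) / 7 = 11.1857
LCL = X̄̄ − A₃·s̄ = 610.3571 − 1.099 × 11.1857 = 598.0640

598.064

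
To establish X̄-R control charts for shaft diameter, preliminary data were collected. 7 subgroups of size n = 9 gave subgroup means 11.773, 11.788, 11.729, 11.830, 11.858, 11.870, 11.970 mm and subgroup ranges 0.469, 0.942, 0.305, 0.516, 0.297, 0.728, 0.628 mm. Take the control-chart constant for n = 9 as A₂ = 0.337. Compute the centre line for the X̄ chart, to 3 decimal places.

11.831

X̄̄ = (11.773 + 11.788 + 11.729 + 11.830 + 11.858 + 11.870 + 11.970) / 7 = 82.8180 / 7 = 11.8311
CL = X̄̄ = 11.8311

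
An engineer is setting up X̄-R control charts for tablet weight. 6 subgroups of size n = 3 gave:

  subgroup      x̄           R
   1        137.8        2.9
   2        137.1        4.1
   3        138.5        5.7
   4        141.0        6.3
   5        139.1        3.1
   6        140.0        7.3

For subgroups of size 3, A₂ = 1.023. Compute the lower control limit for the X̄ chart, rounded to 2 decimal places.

133.90

X̄̄ = (137.8 + 137.1 + 138.5 + 141.0 + 139.1 + 140.0) / 6 = 833.5000 / 6 = 138.9167
R̄ = (2.9 + 4.1 + 5.7 + 6.3 + 3.1 + 7.3) / 6 = 29.4000 / 6 = 4.9000
LCL = X̄̄ − A₂·R̄ = 138.9167 − 1.023 × 4.9000 = 133.9040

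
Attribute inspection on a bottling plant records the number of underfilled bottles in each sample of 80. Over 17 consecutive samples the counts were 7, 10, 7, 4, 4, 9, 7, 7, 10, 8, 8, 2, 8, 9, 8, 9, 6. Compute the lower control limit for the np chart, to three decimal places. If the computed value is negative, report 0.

p̄ = Σdᵢ / (k·n) = 123 / (17 × 80) = 0.09044
LCL = np̄ − 3·√(np̄(1−p̄)) = 7.2353 − 3 × 2.5653 = -0.4607 → 0 (negative, so LCL = 0)

0.000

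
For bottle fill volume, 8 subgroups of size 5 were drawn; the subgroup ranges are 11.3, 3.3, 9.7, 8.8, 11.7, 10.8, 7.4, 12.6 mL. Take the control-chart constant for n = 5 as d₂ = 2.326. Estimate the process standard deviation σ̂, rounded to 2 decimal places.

4.06

R̄ = (11.3 + 3.3 + 9.7 + 8.8 + 11.7 + 10.8 + 7.4 + 12.6) / 8 = 9.4500
σ̂ = R̄ / d₂ = 9.4500 / 2.326 = 4.0628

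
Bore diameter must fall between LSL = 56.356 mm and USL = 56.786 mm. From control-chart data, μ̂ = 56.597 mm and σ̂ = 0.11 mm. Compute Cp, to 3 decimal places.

0.652

Cp = (USL − LSL) / (6σ̂) = (56.786 − 56.356) / (6 × 0.11) = 0.4300 / 0.6600 = 0.6515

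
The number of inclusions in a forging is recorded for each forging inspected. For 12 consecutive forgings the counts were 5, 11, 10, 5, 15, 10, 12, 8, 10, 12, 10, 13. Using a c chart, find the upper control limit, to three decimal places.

19.610

c̄ = (5 + 11 + 10 + 5 + 15 + 10 + 12 + 8 + 10 + 12 + 10 + 13) / 12 = 121 / 12 = 10.0833
UCL = c̄ + 3√c̄ = 10.0833 + 3 × √10.0833 = 10.0833 + 3 × 3.1754 = 19.6096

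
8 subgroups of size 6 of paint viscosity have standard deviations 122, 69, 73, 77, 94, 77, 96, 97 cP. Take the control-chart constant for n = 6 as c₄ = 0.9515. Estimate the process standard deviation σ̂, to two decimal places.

s̄ = (122 + 69 + 73 + 77 + 94 + 77 + 96 + 97) / 8 = 88.1250
σ̂ = s̄ / c₄ = 88.1250 / 0.9515 = 92.6169

92.62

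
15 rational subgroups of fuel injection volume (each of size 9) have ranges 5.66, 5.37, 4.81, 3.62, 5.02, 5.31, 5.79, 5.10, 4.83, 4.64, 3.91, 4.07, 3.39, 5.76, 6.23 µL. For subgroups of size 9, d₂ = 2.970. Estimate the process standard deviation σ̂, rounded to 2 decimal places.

R̄ = (5.66 + 5.37 + 4.81 + 3.62 + 5.02 + 5.31 + 5.79 + 5.10 + 4.83 + 4.64 + 3.91 + 4.07 + 3.39 + 5.76 + 6.23) / 15 = 4.9007
σ̂ = R̄ / d₂ = 4.9007 / 2.970 = 1.6501

1.65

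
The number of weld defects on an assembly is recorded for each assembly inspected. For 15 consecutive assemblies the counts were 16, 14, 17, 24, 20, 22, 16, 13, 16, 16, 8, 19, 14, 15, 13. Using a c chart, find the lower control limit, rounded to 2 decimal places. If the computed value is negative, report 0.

4.13

c̄ = (16 + 14 + 17 + 24 + 20 + 22 + 16 + 13 + 16 + 16 + 8 + 19 + 14 + 15 + 13) / 15 = 243 / 15 = 16.2000
LCL = c̄ − 3√c̄ = 16.2000 − 3 × 4.0249 = 4.1252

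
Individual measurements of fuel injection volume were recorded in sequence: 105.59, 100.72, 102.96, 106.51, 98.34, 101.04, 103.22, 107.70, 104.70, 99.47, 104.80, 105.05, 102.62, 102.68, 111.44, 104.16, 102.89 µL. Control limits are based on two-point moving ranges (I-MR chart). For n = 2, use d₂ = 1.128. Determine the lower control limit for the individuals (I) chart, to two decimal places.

93.49

X̄ = (105.59 + 100.72 + 102.96 + 106.51 + 98.34 + 101.04 + 103.22 + 107.70 + 104.70 + 99.47 + 104.80 + 105.05 + 102.62 + 102.68 + 111.44 + 104.16 + 102.89) / 17 = 103.7582
Moving ranges: 4.87, 2.24, 3.55, 8.17, 2.70, 2.18, 4.48, 3.00, 5.23, 5.33, 0.25, 2.43, 0.06, 8.76, 7.28, 1.27; M̄R̄ = 61.8000 / 16 = 3.8625
LCL = X̄ − 3·M̄R̄/d₂ = 103.7582 − 3 × 3.8625 / 1.128 = 93.4856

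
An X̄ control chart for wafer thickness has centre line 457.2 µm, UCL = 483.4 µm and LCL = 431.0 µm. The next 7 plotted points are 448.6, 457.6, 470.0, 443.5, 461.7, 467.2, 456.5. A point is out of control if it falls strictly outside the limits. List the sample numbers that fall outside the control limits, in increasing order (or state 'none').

none

All 7 points lie within [431.0, 483.4].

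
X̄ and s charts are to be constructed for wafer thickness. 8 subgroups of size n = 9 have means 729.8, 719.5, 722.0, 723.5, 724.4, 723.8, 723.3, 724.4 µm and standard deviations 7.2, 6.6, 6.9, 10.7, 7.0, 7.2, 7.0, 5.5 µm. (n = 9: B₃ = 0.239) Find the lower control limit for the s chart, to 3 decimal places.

s̄ = (7.2 + 6.6 + 6.9 + 10.7 + 7.0 + 7.2 + 7.0 + 5.5) / 8 = 7.2625
LCL_s = B₃·s̄ = 0.239 × 7.2625 = 1.7357

1.736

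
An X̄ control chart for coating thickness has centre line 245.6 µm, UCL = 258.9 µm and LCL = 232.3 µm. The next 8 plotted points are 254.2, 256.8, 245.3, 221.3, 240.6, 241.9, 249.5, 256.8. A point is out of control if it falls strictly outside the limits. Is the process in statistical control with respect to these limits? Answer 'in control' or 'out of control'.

Compare each point to [232.3, 258.9]: sample 4 = 221.3 < LCL.

out of control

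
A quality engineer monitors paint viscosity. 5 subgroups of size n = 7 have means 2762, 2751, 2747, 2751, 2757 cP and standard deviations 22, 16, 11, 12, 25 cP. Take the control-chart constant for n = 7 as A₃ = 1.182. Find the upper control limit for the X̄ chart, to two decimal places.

X̄̄ = (2762 + 2751 + 2747 + 2751 + 2757) / 5 = 2753.6000
s̄ = (22 + 16 + 11 + 12 + 25) / 5 = 17.2000
UCL = X̄̄ + A₃·s̄ = 2753.6000 + 1.182 × 17.2000 = 2773.9304

2773.93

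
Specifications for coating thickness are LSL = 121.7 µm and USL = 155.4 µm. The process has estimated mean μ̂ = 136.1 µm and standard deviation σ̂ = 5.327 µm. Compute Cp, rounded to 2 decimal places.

1.05

Cp = (USL − LSL) / (6σ̂) = (155.4 − 121.7) / (6 × 5.327) = 33.7000 / 31.9620 = 1.0544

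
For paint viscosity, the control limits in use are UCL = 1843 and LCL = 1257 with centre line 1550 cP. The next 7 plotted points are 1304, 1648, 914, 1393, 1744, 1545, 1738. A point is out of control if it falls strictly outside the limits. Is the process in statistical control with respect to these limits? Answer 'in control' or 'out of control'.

Compare each point to [1257, 1843]: sample 3 = 914 < LCL.

out of control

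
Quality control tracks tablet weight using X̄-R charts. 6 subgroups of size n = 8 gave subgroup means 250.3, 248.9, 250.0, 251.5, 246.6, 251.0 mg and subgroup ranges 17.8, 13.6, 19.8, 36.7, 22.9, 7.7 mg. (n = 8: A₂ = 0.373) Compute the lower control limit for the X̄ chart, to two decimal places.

242.35

X̄̄ = (250.3 + 248.9 + 250.0 + 251.5 + 246.6 + 251.0) / 6 = 1498.3000 / 6 = 249.7167
R̄ = (17.8 + 13.6 + 19.8 + 36.7 + 22.9 + 7.7) / 6 = 118.5000 / 6 = 19.7500
LCL = X̄̄ − A₂·R̄ = 249.7167 − 0.373 × 19.7500 = 242.3499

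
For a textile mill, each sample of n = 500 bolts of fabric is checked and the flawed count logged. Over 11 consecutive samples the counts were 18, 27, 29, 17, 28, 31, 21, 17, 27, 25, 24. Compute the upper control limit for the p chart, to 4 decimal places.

0.0767

p̄ = Σdᵢ / (k·n) = 264 / (11 × 500) = 0.04800
UCL = p̄ + 3·√(p̄(1−p̄)/n) = 0.04800 + 3 × √(0.04800×0.95200/500) = 0.04800 + 3 × 0.00956 = 0.07668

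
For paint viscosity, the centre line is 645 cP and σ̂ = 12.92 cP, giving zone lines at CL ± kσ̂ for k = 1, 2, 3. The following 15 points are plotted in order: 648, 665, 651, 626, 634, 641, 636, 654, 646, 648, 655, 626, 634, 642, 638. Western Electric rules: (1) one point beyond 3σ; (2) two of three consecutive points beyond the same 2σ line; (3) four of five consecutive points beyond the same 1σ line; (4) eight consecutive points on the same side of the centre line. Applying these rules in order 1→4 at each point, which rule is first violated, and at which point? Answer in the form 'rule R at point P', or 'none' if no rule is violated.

none

Zone of each point (C = within 1σ̂, B = 1σ̂–2σ̂, A = 2σ̂–3σ̂, * = beyond 3σ̂; sign = side of CL): 1:+C, 2:+B, 3:+C, 4:-B, 5:-C, 6:-C, 7:-C, 8:+C, 9:+C, 10:+C, 11:+C, 12:-B, 13:-C, 14:-C, 15:-C
No rule fires across all 15 points.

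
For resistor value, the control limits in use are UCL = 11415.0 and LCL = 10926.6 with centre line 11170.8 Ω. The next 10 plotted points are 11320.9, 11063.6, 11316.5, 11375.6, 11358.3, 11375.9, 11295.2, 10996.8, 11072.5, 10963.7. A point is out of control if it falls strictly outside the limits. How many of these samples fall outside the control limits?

All 10 points lie within [10926.6, 11415.0].

0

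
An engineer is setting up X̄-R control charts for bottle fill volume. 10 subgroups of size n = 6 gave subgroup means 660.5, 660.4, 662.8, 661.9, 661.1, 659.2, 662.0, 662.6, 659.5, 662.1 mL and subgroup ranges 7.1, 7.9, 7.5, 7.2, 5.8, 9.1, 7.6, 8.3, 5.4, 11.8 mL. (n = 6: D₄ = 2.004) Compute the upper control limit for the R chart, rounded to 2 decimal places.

R̄ = (7.1 + 7.9 + 7.5 + 7.2 + 5.8 + 9.1 + 7.6 + 8.3 + 5.4 + 11.8) / 10 = 77.7000 / 10 = 7.7700
UCL_R = D₄·R̄ = 2.004 × 7.7700 = 15.5711

15.57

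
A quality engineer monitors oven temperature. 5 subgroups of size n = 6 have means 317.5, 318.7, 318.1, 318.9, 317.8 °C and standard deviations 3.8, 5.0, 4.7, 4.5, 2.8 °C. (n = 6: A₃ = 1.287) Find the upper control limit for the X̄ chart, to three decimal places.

323.554

X̄̄ = (317.5 + 318.7 + 318.1 + 318.9 + 317.8) / 5 = 318.2000
s̄ = (3.8 + 5.0 + 4.7 + 4.5 + 2.8) / 5 = 4.1600
UCL = X̄̄ + A₃·s̄ = 318.2000 + 1.287 × 4.1600 = 323.5539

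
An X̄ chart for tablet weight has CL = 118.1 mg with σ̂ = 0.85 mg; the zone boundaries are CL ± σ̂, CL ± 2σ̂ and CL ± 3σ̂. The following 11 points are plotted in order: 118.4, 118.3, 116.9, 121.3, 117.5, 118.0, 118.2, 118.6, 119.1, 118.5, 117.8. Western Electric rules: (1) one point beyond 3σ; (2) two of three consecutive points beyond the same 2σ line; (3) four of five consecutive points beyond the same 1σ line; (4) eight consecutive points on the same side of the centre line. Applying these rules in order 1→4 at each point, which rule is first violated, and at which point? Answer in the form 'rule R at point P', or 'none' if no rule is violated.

Zone of each point (C = within 1σ̂, B = 1σ̂–2σ̂, A = 2σ̂–3σ̂, * = beyond 3σ̂; sign = side of CL): 1:+C, 2:+C, 3:-B, 4:+*, 5:-C, 6:-C, 7:+C, 8:+C, 9:+B, 10:+C, 11:-C
Rule 1 (one point beyond the 3σ limits) is satisfied at point 4.

rule 1 at point 4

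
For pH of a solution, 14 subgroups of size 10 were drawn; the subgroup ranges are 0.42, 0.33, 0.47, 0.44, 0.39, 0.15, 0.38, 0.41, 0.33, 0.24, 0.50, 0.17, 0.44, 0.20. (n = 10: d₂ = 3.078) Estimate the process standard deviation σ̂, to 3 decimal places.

0.113

R̄ = (0.42 + 0.33 + 0.47 + 0.44 + 0.39 + 0.15 + 0.38 + 0.41 + 0.33 + 0.24 + 0.50 + 0.17 + 0.44 + 0.20) / 14 = 0.3479
σ̂ = R̄ / d₂ = 0.3479 / 3.078 = 0.1130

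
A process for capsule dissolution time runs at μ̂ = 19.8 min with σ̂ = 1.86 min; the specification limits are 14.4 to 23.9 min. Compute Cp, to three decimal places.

0.851

Cp = (USL − LSL) / (6σ̂) = (23.9 − 14.4) / (6 × 1.86) = 9.5000 / 11.1600 = 0.8513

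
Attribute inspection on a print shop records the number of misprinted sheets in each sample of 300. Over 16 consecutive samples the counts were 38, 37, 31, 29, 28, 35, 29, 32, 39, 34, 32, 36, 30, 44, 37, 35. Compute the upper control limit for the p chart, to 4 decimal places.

p̄ = Σdᵢ / (k·n) = 546 / (16 × 300) = 0.11375
UCL = p̄ + 3·√(p̄(1−p̄)/n) = 0.11375 + 3 × √(0.11375×0.88625/300) = 0.11375 + 3 × 0.01833 = 0.16874

0.1687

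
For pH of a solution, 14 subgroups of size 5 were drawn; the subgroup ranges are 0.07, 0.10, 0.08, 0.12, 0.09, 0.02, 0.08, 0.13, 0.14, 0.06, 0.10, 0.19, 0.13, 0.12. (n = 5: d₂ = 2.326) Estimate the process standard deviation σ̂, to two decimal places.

0.04

R̄ = (0.07 + 0.10 + 0.08 + 0.12 + 0.09 + 0.02 + 0.08 + 0.13 + 0.14 + 0.06 + 0.10 + 0.19 + 0.13 + 0.12) / 14 = 0.1021
σ̂ = R̄ / d₂ = 0.1021 / 2.326 = 0.0439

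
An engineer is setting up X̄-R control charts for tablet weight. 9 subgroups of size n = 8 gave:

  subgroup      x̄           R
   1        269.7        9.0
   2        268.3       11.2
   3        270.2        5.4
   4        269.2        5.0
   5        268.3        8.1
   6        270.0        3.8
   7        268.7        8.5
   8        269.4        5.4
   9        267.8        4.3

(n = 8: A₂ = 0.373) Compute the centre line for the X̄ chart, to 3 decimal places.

269.067

X̄̄ = (269.7 + 268.3 + 270.2 + 269.2 + 268.3 + 270.0 + 268.7 + 269.4 + 267.8) / 9 = 2421.6000 / 9 = 269.0667
CL = X̄̄ = 269.0667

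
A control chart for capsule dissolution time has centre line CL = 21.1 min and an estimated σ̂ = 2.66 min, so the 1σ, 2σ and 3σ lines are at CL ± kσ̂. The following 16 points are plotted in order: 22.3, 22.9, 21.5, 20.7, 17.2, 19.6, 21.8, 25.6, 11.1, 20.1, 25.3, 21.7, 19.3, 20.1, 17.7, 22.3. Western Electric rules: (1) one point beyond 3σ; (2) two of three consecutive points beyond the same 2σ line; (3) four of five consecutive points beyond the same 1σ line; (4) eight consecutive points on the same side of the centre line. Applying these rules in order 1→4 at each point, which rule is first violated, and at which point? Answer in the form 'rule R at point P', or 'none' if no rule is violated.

Zone of each point (C = within 1σ̂, B = 1σ̂–2σ̂, A = 2σ̂–3σ̂, * = beyond 3σ̂; sign = side of CL): 1:+C, 2:+C, 3:+C, 4:-C, 5:-B, 6:-C, 7:+C, 8:+B, 9:-*, 10:-C, 11:+B, 12:+C, 13:-C, 14:-C, 15:-B, 16:+C
Rule 1 (one point beyond the 3σ limits) is satisfied at point 9.

rule 1 at point 9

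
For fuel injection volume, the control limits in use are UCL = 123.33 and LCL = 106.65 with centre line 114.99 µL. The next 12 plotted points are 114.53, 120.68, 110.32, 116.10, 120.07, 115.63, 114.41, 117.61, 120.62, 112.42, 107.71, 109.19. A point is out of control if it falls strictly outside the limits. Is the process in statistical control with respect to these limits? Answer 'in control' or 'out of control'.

All 12 points lie within [106.65, 123.33].

in control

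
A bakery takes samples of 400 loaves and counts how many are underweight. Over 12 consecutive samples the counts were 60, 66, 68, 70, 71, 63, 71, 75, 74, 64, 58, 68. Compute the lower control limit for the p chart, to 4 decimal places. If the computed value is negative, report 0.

0.1122

p̄ = Σdᵢ / (k·n) = 808 / (12 × 400) = 0.16833
LCL = p̄ − 3·√(p̄(1−p̄)/n) = 0.16833 − 3 × 0.01871 = 0.11221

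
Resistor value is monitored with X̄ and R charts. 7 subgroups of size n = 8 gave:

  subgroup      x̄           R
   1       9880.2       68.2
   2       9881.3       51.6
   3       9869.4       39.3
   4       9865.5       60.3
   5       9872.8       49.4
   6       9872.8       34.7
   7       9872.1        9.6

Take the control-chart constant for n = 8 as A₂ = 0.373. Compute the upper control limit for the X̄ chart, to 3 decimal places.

9890.127

X̄̄ = (9880.2 + 9881.3 + 9869.4 + 9865.5 + 9872.8 + 9872.8 + 9872.1) / 7 = 69114.1000 / 7 = 9873.4429
R̄ = (68.2 + 51.6 + 39.3 + 60.3 + 49.4 + 34.7 + 9.6) / 7 = 313.1000 / 7 = 44.7286
UCL = X̄̄ + A₂·R̄ = 9873.4429 + 0.373 × 44.7286 = 9890.1266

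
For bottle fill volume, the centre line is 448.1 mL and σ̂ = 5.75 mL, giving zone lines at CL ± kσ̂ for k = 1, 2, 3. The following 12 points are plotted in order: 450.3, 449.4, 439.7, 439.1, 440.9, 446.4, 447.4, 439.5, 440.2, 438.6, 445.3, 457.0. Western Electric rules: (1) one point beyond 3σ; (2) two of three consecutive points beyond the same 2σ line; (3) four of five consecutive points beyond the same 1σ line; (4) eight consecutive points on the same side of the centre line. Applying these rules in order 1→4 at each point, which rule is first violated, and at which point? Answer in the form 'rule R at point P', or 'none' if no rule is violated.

Zone of each point (C = within 1σ̂, B = 1σ̂–2σ̂, A = 2σ̂–3σ̂, * = beyond 3σ̂; sign = side of CL): 1:+C, 2:+C, 3:-B, 4:-B, 5:-B, 6:-C, 7:-C, 8:-B, 9:-B, 10:-B, 11:-C, 12:+B
Rule 4 (eight consecutive points on the same side of the centre line) is satisfied at point 10.

rule 4 at point 10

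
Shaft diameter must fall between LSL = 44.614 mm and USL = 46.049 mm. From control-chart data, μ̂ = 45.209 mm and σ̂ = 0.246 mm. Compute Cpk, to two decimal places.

0.81

Cpu = (USL − μ̂) / (3σ̂) = (46.049 − 45.209) / (3 × 0.246) = 1.1382; Cpl = (μ̂ − LSL) / (3σ̂) = (45.209 − 44.614) / (3 × 0.246) = 0.8062; Cpk = min(Cpu, Cpl) = 0.8062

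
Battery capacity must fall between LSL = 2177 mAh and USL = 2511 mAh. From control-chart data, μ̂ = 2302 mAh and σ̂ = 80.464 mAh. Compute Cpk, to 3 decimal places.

0.518

Cpu = (USL − μ̂) / (3σ̂) = (2511 − 2302) / (3 × 80.464) = 0.8658; Cpl = (μ̂ − LSL) / (3σ̂) = (2302 − 2177) / (3 × 80.464) = 0.5178; Cpk = min(Cpu, Cpl) = 0.5178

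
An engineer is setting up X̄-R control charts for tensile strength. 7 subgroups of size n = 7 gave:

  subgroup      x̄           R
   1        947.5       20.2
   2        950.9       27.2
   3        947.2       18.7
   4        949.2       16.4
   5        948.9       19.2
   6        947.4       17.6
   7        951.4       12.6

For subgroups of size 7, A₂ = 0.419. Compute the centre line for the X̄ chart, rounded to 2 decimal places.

X̄̄ = (947.5 + 950.9 + 947.2 + 949.2 + 948.9 + 947.4 + 951.4) / 7 = 6642.5000 / 7 = 948.9286
CL = X̄̄ = 948.9286

948.93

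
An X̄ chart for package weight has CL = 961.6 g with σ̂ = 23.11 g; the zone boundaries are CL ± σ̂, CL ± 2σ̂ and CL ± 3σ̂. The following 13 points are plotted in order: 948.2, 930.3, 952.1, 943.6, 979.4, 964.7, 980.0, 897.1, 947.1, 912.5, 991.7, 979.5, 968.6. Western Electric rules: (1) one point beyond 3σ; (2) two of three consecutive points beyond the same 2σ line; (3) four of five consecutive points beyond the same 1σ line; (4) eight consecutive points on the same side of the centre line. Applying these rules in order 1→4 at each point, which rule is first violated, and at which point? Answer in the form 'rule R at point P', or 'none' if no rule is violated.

rule 2 at point 10

Zone of each point (C = within 1σ̂, B = 1σ̂–2σ̂, A = 2σ̂–3σ̂, * = beyond 3σ̂; sign = side of CL): 1:-C, 2:-B, 3:-C, 4:-C, 5:+C, 6:+C, 7:+C, 8:-A, 9:-C, 10:-A, 11:+B, 12:+C, 13:+C
Rule 2 (two of three consecutive points beyond the same 2σ limit) is satisfied at point 10.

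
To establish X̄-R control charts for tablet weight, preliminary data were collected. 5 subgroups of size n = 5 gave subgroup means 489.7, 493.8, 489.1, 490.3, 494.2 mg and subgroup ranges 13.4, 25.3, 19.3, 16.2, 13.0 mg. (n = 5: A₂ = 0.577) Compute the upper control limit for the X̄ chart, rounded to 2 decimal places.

X̄̄ = (489.7 + 493.8 + 489.1 + 490.3 + 494.2) / 5 = 2457.1000 / 5 = 491.4200
R̄ = (13.4 + 25.3 + 19.3 + 16.2 + 13.0) / 5 = 87.2000 / 5 = 17.4400
UCL = X̄̄ + A₂·R̄ = 491.4200 + 0.577 × 17.4400 = 501.4829

501.48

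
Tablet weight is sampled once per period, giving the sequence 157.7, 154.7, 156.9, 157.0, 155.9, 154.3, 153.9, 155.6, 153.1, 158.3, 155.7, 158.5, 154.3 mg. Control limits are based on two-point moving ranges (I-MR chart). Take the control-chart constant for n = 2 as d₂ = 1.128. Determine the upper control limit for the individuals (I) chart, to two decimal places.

161.91

X̄ = (157.7 + 154.7 + 156.9 + 157.0 + 155.9 + 154.3 + 153.9 + 155.6 + 153.1 + 158.3 + 155.7 + 158.5 + 154.3) / 13 = 155.8385
Moving ranges: 3.0, 2.2, 0.1, 1.1, 1.6, 0.4, 1.7, 2.5, 5.2, 2.6, 2.8, 4.2; M̄R̄ = 27.4000 / 12 = 2.2833
UCL = X̄ + 3·M̄R̄/d₂ = 155.8385 + 3 × 2.2833 / 1.128 = 161.9112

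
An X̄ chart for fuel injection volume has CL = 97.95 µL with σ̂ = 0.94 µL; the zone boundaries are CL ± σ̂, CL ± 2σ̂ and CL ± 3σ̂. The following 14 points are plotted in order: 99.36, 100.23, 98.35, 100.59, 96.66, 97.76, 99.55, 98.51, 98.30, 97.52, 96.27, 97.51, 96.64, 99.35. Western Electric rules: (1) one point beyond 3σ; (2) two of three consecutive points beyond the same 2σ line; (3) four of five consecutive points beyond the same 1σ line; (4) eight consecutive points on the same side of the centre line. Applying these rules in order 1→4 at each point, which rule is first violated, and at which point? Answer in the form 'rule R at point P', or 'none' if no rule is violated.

rule 2 at point 4

Zone of each point (C = within 1σ̂, B = 1σ̂–2σ̂, A = 2σ̂–3σ̂, * = beyond 3σ̂; sign = side of CL): 1:+B, 2:+A, 3:+C, 4:+A, 5:-B, 6:-C, 7:+B, 8:+C, 9:+C, 10:-C, 11:-B, 12:-C, 13:-B, 14:+B
Rule 2 (two of three consecutive points beyond the same 2σ limit) is satisfied at point 4.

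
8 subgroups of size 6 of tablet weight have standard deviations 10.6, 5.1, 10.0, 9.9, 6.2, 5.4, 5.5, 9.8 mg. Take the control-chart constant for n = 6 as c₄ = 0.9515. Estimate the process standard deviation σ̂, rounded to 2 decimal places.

8.21

s̄ = (10.6 + 5.1 + 10.0 + 9.9 + 6.2 + 5.4 + 5.5 + 9.8) / 8 = 7.8125
σ̂ = s̄ / c₄ = 7.8125 / 0.9515 = 8.2107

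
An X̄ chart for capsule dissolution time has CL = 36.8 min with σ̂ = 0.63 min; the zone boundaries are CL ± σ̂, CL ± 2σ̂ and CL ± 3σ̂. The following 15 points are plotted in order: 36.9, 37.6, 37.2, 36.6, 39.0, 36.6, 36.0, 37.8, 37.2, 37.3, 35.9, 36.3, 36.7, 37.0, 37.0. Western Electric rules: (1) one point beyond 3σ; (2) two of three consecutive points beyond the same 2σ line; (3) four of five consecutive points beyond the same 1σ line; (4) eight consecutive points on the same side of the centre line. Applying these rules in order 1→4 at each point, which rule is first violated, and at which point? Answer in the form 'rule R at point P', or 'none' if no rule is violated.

rule 1 at point 5

Zone of each point (C = within 1σ̂, B = 1σ̂–2σ̂, A = 2σ̂–3σ̂, * = beyond 3σ̂; sign = side of CL): 1:+C, 2:+B, 3:+C, 4:-C, 5:+*, 6:-C, 7:-B, 8:+B, 9:+C, 10:+C, 11:-B, 12:-C, 13:-C, 14:+C, 15:+C
Rule 1 (one point beyond the 3σ limits) is satisfied at point 5.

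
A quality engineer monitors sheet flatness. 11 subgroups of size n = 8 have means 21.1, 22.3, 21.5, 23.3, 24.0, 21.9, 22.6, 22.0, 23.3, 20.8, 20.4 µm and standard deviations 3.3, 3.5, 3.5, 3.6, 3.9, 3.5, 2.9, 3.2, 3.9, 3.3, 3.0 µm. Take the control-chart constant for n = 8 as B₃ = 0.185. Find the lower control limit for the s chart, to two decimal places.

s̄ = (3.3 + 3.5 + 3.5 + 3.6 + 3.9 + 3.5 + 2.9 + 3.2 + 3.9 + 3.3 + 3.0) / 11 = 3.4182
LCL_s = B₃·s̄ = 0.185 × 3.4182 = 0.6324

0.63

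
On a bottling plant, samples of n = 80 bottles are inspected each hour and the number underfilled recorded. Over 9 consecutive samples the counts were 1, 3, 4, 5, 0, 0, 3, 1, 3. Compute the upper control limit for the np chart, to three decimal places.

p̄ = Σdᵢ / (k·n) = 20 / (9 × 80) = 0.02778
UCL = np̄ + 3·√(np̄(1−p̄)) = 2.2222 + 3 × √(2.2222×0.97222) = 2.2222 + 3 × 1.4699 = 6.6318

6.632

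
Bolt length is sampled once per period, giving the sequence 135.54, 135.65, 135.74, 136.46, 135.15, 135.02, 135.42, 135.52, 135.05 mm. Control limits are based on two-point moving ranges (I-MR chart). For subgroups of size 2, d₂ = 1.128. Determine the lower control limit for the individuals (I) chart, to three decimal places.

134.399

X̄ = (135.54 + 135.65 + 135.74 + 136.46 + 135.15 + 135.02 + 135.42 + 135.52 + 135.05) / 9 = 135.5056
Moving ranges: 0.11, 0.09, 0.72, 1.31, 0.13, 0.40, 0.10, 0.47; M̄R̄ = 3.3300 / 8 = 0.4163
LCL = X̄ − 3·M̄R̄/d₂ = 135.5056 − 3 × 0.4163 / 1.128 = 134.3985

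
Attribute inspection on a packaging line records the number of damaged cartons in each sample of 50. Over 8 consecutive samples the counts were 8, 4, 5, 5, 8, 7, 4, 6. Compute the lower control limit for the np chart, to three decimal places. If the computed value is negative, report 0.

0.000

p̄ = Σdᵢ / (k·n) = 47 / (8 × 50) = 0.11750
LCL = np̄ − 3·√(np̄(1−p̄)) = 5.8750 − 3 × 2.2770 = -0.9560 → 0 (negative, so LCL = 0)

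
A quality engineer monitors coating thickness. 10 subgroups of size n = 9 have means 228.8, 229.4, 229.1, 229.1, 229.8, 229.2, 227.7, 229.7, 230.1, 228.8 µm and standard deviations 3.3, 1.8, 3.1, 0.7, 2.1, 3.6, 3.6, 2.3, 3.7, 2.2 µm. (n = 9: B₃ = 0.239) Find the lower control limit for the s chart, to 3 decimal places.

0.631

s̄ = (3.3 + 1.8 + 3.1 + 0.7 + 2.1 + 3.6 + 3.6 + 2.3 + 3.7 + 2.2) / 10 = 2.6400
LCL_s = B₃·s̄ = 0.239 × 2.6400 = 0.6310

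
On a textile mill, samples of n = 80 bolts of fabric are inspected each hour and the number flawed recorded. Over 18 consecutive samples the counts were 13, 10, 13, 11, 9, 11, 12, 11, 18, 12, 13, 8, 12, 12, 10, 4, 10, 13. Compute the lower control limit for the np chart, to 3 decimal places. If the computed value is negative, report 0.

p̄ = Σdᵢ / (k·n) = 202 / (18 × 80) = 0.14028
LCL = np̄ − 3·√(np̄(1−p̄)) = 11.2222 − 3 × 3.1061 = 1.9039

1.904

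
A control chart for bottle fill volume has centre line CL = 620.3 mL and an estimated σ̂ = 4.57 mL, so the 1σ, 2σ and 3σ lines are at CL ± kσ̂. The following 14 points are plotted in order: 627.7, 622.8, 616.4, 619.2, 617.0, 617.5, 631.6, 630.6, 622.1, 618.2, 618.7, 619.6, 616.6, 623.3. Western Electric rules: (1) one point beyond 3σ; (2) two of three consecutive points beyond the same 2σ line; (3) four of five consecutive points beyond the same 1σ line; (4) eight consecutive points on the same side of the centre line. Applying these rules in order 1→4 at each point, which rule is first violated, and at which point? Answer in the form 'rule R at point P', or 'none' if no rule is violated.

Zone of each point (C = within 1σ̂, B = 1σ̂–2σ̂, A = 2σ̂–3σ̂, * = beyond 3σ̂; sign = side of CL): 1:+B, 2:+C, 3:-C, 4:-C, 5:-C, 6:-C, 7:+A, 8:+A, 9:+C, 10:-C, 11:-C, 12:-C, 13:-C, 14:+C
Rule 2 (two of three consecutive points beyond the same 2σ limit) is satisfied at point 8.

rule 2 at point 8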